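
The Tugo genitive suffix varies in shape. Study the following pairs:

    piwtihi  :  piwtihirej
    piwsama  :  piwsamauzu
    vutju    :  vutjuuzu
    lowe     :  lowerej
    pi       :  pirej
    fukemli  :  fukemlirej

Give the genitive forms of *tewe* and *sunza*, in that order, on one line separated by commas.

tewerej, sunzauzu

The suffix is conditioned by the last vowel: -rej when the last vowel of the stem is a front vowel (*piwtihi*, *lowe*, *pi*, *fukemli*); -uzu when the last vowel of the stem is a back vowel (*piwsama*, *vutju*).
Since the last vowel of *tewe* is /e/ (a front vowel), it takes -rej, giving *tewerej*.
Since the last vowel of *sunza* is /a/ (a back vowel), it takes -uzu, giving *sunzauzu*.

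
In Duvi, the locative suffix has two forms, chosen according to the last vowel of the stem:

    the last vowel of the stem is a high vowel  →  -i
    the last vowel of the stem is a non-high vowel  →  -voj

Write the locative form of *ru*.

rui

*ru* — last vowel /u/ (a high vowel) → -i → *rui*.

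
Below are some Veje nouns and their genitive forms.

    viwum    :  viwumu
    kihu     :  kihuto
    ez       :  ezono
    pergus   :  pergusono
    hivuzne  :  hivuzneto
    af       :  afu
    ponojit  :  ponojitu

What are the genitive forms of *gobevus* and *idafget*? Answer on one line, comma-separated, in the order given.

gobevusono, idafgetu

The pattern is sibilance of the final sound: -ono when the stem ends in a sibilant (*ez*, *pergus*); -u when the stem ends in a non-sibilant consonant (*viwum*, *af*, *ponojit*); -to when the stem ends in a vowel (*kihu*, *hivuzne*).
Since the final sound of *gobevus* is /s/ (a sibilant), it takes -ono, giving *gobevusono*.
*idafget*: final sound = /t/, a non-sibilant consonant → -u → *idafgetu*.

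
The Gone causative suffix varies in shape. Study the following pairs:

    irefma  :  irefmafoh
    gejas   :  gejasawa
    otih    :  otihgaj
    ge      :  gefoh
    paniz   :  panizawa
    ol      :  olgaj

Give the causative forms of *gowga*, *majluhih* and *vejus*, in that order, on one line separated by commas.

The pattern is sibilance of the final sound: -awa when the stem ends in a sibilant (*gejas*, *paniz*); -gaj when the stem ends in a non-sibilant consonant (*otih*, *ol*); -foh when the stem ends in a vowel (*irefma*, *ge*).
Since the final sound of *gowga* is /a/ (a vowel), it takes -foh, giving *gowgafoh*.
*majluhih*: final sound = /h/, a non-sibilant consonant → -gaj → *majluhihgaj*.
Since the final sound of *vejus* is /s/ (a sibilant), it takes -awa, giving *vejusawa*.

gowgafoh, majluhihgaj, vejusawa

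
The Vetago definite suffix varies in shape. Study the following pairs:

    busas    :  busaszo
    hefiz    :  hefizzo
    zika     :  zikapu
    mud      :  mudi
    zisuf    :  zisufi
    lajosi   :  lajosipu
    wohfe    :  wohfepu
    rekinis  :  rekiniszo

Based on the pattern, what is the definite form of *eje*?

The alternation tracks the final sound of the stem — -zo when the stem ends in a sibilant (*busas*, *hefiz*, *rekinis*); -i when the stem ends in a non-sibilant consonant (*mud*, *zisuf*); -pu when the stem ends in a vowel (*zika*, *lajosi*, *wohfe*).
*eje*: final sound = /e/, a vowel → -pu → *ejepu*.

ejepu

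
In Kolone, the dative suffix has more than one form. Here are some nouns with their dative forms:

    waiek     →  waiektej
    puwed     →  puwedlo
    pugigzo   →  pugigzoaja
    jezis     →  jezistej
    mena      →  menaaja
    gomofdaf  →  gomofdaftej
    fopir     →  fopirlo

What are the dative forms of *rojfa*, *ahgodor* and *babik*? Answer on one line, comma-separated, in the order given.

The suffix is conditioned by the final sound: -tej when the stem ends in a voiceless consonant (*waiek*, *jezis*, *gomofdaf*); -lo when the stem ends in a voiced consonant (*puwed*, *fopir*); -aja when the stem ends in a vowel (*pugigzo*, *mena*).
*rojfa*: final sound = /a/, a vowel → -aja → *rojfaaja*.
*ahgodor* — final sound /r/ (a voiced consonant) → -lo → *ahgodorlo*.
Since the final sound of *babik* is /k/ (a voiceless consonant), it takes -tej, giving *babiktej*.

rojfaaja, ahgodorlo, babiktej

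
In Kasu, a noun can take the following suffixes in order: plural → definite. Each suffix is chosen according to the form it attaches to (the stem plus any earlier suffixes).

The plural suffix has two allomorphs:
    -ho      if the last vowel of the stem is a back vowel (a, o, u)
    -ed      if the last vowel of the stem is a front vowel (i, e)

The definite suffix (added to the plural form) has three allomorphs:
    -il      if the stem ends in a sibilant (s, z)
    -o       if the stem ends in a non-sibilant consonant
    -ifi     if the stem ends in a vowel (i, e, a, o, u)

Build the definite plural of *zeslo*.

zeslohoifi

*zeslo* — last vowel /o/ (a back vowel) → -ho → *zesloho*.
The plural form *zesloho*: final sound = /o/, a vowel → -ifi → *zeslohoifi*.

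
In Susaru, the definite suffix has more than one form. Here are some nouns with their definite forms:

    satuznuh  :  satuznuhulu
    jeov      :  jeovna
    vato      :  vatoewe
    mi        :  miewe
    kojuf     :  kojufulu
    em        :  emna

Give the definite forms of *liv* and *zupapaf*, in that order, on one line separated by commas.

The alternation tracks the final sound of the stem — -ulu when the stem ends in a voiceless consonant (*satuznuh*, *kojuf*); -na when the stem ends in a voiced consonant (*jeov*, *em*); -ewe when the stem ends in a vowel (*vato*, *mi*).
*liv* — final sound /v/ (a voiced consonant) → -na → *livna*.
Since the final sound of *zupapaf* is /f/ (a voiceless consonant), it takes -ulu, giving *zupapafulu*.

livna, zupapafulu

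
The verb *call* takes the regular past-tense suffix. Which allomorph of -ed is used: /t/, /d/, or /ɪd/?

The stem *call* ends in a voiced sound other than /d/.
The -ed suffix is realized as /ɪd/ after /t, d/; as /t/ after other voiceless consonants; and as /d/ after other voiced sounds.
So -ed on *call* is pronounced /d/.

/d/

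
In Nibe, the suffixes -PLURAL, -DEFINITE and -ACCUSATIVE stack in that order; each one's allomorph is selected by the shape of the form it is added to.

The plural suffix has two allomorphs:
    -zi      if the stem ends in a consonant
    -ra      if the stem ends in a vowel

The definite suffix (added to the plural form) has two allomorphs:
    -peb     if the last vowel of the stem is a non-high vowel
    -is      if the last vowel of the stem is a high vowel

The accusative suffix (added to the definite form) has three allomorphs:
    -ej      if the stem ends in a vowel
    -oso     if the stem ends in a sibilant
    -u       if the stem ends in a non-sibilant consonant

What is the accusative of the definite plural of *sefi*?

*sefi* — final sound /i/ (a vowel) → -ra → *sefira*.
The plural form *sefira* — last vowel /a/ (a non-high vowel) → -peb → *sefirapeb*.
The definite form *sefirapeb*: final sound = /b/, a non-sibilant consonant → -u → *sefirapebu*.

sefirapebu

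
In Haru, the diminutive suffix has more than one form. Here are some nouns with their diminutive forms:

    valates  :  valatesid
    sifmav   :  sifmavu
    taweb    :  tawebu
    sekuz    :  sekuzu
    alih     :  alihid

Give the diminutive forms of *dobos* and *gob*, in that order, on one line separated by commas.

dobosid, gobu

The suffix is conditioned by the final consonant: -id when the stem ends in a voiceless consonant (*valates*, *alih*); -u when the stem ends in a voiced consonant (*sifmav*, *taweb*, *sekuz*).
Since the final consonant of *dobos* is /s/ (voiceless), it takes -id, giving *dobosid*.
The final consonant of *gob* is /b/, which is voiced, so the suffix is -u, giving *gobu*.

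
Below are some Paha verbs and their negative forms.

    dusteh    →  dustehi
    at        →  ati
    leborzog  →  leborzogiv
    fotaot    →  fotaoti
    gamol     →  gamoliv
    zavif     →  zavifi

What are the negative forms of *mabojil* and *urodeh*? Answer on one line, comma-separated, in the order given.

mabojiliv, urodehi

Looking at the final consonant of each stem: -i when the stem ends in a voiceless consonant (*dusteh*, *at*, *fotaot*, *zavif*); -iv when the stem ends in a voiced consonant (*leborzog*, *gamol*).
Since the final consonant of *mabojil* is /l/ (voiced), it takes -iv, giving *mabojiliv*.
*urodeh*: final consonant = /h/, voiceless → -i → *urodehi*.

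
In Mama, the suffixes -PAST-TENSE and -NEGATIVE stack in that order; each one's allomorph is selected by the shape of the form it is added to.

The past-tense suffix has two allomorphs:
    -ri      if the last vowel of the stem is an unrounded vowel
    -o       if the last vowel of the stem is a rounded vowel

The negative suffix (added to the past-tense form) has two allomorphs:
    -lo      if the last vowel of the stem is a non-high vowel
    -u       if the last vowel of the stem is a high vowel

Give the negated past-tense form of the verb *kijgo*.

*kijgo* — last vowel /o/ (a rounded vowel) → -o → *kijgoo*.
The past-tense form *kijgoo* — last vowel /o/ (a non-high vowel) → -lo → *kijgoolo*.

kijgoolo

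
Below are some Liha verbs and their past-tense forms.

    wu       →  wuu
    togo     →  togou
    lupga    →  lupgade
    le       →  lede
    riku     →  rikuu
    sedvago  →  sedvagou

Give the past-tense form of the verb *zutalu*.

zutaluu

The pattern is rounding harmony: -u when the last vowel of the stem is a rounded vowel (*wu*, *togo*, *riku*, *sedvago*); -de when the last vowel of the stem is an unrounded vowel (*lupga*, *le*).
*zutalu*: last vowel = /u/, a rounded vowel → -u → *zutaluu*.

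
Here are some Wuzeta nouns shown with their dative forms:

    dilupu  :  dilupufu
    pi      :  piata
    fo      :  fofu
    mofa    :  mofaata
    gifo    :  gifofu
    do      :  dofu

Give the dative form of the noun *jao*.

jaofu

The pattern is rounding harmony: -fu when the last vowel of the stem is a rounded vowel (*dilupu*, *fo*, *gifo*, *do*); -ata when the last vowel of the stem is an unrounded vowel (*pi*, *mofa*).
Since the last vowel of *jao* is /o/ (a rounded vowel), it takes -fu, giving *jaofu*.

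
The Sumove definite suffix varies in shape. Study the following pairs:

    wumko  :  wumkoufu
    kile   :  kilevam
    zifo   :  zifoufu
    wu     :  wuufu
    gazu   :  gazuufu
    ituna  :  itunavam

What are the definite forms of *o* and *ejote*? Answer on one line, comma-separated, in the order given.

oufu, ejotevam

The suffix is conditioned by the last vowel: -ufu when the last vowel of the stem is a rounded vowel (*wumko*, *zifo*, *wu*, *gazu*); -vam when the last vowel of the stem is an unrounded vowel (*kile*, *ituna*).
Since the last vowel of *o* is /o/ (a rounded vowel), it takes -ufu, giving *oufu*.
*ejote*: last vowel = /e/, an unrounded vowel → -vam → *ejotevam*.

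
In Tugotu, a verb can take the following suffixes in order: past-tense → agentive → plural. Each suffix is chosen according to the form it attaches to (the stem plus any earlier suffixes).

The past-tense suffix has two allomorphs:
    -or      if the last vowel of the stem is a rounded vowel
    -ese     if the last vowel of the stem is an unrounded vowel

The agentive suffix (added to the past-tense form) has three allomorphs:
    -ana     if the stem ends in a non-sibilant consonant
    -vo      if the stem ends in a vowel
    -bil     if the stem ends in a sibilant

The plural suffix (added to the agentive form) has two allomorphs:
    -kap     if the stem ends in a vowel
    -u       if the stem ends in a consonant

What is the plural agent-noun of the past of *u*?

*u* — last vowel /u/ (a rounded vowel) → -or → *uor*.
The past-tense form *uor*: final sound = /r/, a non-sibilant consonant → -ana → *uorana*.
Since the final sound of the agentive form *uorana* is /a/ (a vowel), it takes -kap, giving *uoranakap*.

uoranakap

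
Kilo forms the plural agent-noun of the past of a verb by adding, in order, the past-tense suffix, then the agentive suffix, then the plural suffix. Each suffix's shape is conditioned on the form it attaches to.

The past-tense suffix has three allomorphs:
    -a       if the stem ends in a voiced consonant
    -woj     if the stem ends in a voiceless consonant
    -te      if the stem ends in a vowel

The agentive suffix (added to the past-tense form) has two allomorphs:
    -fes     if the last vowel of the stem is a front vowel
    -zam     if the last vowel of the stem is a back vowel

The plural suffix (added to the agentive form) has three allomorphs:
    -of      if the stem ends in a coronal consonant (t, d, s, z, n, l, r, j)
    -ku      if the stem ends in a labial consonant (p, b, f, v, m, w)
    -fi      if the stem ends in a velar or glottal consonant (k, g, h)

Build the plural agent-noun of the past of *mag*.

magazamku

*mag* — final sound /g/ (a voiced consonant) → -a → *maga*.
The past-tense form *maga* — last vowel /a/ (a back vowel) → -zam → *magazam*.
The final consonant of the agentive form *magazam* is /m/, which is labial, so the plural suffix is -ku, giving *magazamku*.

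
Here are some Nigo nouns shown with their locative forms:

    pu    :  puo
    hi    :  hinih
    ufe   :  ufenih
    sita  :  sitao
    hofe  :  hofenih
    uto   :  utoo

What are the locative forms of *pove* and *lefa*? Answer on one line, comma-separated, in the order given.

The alternation tracks the last vowel of the stem — -nih when the last vowel of the stem is a front vowel (*hi*, *ufe*, *hofe*); -o when the last vowel of the stem is a back vowel (*pu*, *sita*, *uto*).
*pove*: last vowel = /e/, a front vowel → -nih → *povenih*.
*lefa*: last vowel = /a/, a back vowel → -o → *lefao*.

povenih, lefao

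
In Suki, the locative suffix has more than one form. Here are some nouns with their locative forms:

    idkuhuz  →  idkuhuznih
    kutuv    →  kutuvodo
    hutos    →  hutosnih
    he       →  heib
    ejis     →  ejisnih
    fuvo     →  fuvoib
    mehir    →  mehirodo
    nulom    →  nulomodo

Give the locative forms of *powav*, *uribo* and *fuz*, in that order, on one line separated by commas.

The pattern is sibilance of the final sound: -nih when the stem ends in a sibilant (*idkuhuz*, *hutos*, *ejis*); -odo when the stem ends in a non-sibilant consonant (*kutuv*, *mehir*, *nulom*); -ib when the stem ends in a vowel (*he*, *fuvo*).
*powav*: final sound = /v/, a non-sibilant consonant → -odo → *powavodo*.
*uribo* — final sound /o/ (a vowel) → -ib → *uriboib*.
*fuz* — final sound /z/ (a sibilant) → -nih → *fuznih*.

powavodo, uriboib, fuznih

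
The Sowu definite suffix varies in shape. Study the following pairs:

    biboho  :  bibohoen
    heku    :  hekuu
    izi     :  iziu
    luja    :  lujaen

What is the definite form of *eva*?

evaen

The alternation tracks the last vowel of the stem — -u when the last vowel of the stem is a high vowel (*heku*, *izi*); -en when the last vowel of the stem is a non-high vowel (*biboho*, *luja*).
*eva* — last vowel /a/ (a non-high vowel) → -en → *evaen*.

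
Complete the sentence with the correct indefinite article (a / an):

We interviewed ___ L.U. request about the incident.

an

The indefinite article is chosen by the initial *sound* of the following word, not its spelling.
The initialism *L.U.* is read letter by letter; the first letter, L, is pronounced /ɛl/, which begins with a vowel sound.
So the article is *an*: We interviewed an L.U. request about the incident.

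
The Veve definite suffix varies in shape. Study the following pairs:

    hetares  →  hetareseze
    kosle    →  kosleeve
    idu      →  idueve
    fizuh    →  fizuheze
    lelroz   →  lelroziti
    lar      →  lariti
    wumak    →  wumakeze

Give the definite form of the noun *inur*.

The alternation tracks the final sound of the stem — -eze when the stem ends in a voiceless consonant (*hetares*, *fizuh*, *wumak*); -iti when the stem ends in a voiced consonant (*lelroz*, *lar*); -eve when the stem ends in a vowel (*kosle*, *idu*).
The final sound of *inur* is /r/, which is a voiced consonant, so the suffix is -iti, giving *inuriti*.

inuriti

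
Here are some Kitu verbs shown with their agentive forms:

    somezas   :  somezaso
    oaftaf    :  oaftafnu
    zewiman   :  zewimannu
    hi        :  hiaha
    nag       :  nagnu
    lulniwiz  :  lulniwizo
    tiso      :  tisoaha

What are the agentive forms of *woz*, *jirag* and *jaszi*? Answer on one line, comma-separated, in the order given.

wozo, jiragnu, jasziaha

The alternation tracks the final sound of the stem — -o when the stem ends in a sibilant (*somezas*, *lulniwiz*); -nu when the stem ends in a non-sibilant consonant (*oaftaf*, *zewiman*, *nag*); -aha when the stem ends in a vowel (*hi*, *tiso*).
*woz*: final sound = /z/, a sibilant → -o → *wozo*.
*jirag*: final sound = /g/, a non-sibilant consonant → -nu → *jiragnu*.
*jaszi* — final sound /i/ (a vowel) → -aha → *jasziaha*.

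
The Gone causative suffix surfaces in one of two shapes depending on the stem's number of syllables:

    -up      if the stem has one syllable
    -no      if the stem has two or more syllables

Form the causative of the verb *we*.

*we* has one syllable, so the suffix is -up, giving *weup*.

weup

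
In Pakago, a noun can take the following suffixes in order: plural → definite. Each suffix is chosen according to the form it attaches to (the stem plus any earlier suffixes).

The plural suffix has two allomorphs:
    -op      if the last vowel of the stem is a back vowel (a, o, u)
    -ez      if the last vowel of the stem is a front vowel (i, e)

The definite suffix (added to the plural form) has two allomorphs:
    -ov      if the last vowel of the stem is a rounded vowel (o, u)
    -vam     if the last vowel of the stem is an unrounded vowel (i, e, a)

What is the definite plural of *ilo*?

iloopov

Since the last vowel of *ilo* is /o/ (a back vowel), it takes -op, giving *iloop*.
The plural form *iloop*: last vowel = /o/, a rounded vowel → -ov → *iloopov*.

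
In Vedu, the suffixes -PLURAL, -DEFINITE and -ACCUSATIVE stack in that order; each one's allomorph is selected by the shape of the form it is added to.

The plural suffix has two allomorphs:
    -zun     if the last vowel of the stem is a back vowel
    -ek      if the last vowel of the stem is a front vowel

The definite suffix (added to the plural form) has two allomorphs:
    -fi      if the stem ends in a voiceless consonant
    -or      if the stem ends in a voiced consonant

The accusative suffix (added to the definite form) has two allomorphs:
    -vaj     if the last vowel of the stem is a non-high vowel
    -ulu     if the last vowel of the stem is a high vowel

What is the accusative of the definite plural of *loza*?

Since the last vowel of *loza* is /a/ (a back vowel), it takes -zun, giving *lozazun*.
Since the final consonant of the plural form *lozazun* is /n/ (voiced), it takes -or, giving *lozazunor*.
The definite form *lozazunor* — last vowel /o/ (a non-high vowel) → -vaj → *lozazunorvaj*.

lozazunorvaj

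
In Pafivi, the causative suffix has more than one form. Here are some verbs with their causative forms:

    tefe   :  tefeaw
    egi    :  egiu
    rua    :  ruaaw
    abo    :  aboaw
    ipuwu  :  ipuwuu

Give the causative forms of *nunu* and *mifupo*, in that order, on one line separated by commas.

nunuu, mifupoaw

The suffix is conditioned by the last vowel: -u when the last vowel of the stem is a high vowel (*egi*, *ipuwu*); -aw when the last vowel of the stem is a non-high vowel (*tefe*, *rua*, *abo*).
*nunu* — last vowel /u/ (a high vowel) → -u → *nunuu*.
*mifupo* — last vowel /o/ (a non-high vowel) → -aw → *mifupoaw*.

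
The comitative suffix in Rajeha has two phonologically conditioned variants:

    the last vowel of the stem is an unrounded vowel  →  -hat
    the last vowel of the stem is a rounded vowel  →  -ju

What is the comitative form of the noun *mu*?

*mu*: last vowel = /u/, a rounded vowel → -ju → *muju*.

muju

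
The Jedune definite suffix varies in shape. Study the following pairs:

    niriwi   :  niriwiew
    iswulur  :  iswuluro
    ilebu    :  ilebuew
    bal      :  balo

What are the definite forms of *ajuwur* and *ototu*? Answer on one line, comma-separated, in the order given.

The suffix is conditioned by the final sound: -o when the stem ends in a consonant (*iswulur*, *bal*); -ew when the stem ends in a vowel (*niriwi*, *ilebu*).
Since the final sound of *ajuwur* is /r/ (a consonant), it takes -o, giving *ajuwuro*.
*ototu*: final sound = /u/, a vowel → -ew → *ototuew*.

ajuwuro, ototuew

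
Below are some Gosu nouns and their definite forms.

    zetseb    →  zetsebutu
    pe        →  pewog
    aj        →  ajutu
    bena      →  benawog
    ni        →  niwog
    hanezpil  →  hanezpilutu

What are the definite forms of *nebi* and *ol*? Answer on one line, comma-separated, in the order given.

nebiwog, olutu

Looking at the final sound of each stem: -utu when the stem ends in a consonant (*zetseb*, *aj*, *hanezpil*); -wog when the stem ends in a vowel (*pe*, *bena*, *ni*).
Since the final sound of *nebi* is /i/ (a vowel), it takes -wog, giving *nebiwog*.
The final sound of *ol* is /l/, which is a consonant, so the suffix is -utu, giving *olutu*.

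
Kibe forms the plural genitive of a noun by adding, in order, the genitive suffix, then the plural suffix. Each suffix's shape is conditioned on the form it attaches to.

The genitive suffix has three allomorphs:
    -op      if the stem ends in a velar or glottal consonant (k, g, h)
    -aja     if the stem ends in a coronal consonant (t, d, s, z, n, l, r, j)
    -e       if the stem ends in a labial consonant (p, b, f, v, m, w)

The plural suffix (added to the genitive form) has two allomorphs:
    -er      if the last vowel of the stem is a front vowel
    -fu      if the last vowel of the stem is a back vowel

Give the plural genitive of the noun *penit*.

penitajafu

Since the final consonant of *penit* is /t/ (coronal), it takes -aja, giving *penitaja*.
The genitive form *penitaja* — last vowel /a/ (a back vowel) → -fu → *penitajafu*.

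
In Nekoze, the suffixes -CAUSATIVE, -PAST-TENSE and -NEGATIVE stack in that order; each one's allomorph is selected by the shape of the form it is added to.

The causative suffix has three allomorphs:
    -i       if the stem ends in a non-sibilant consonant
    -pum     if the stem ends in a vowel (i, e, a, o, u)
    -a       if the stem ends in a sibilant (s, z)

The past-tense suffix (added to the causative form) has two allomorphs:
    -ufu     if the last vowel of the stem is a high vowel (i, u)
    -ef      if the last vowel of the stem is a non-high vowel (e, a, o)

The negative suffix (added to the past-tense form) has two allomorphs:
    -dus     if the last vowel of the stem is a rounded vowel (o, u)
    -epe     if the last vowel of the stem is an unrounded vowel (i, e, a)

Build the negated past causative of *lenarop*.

Since the final sound of *lenarop* is /p/ (a non-sibilant consonant), it takes -i, giving *lenaropi*.
The causative form *lenaropi* — last vowel /i/ (a high vowel) → -ufu → *lenaropiufu*.
Since the last vowel of the past-tense form *lenaropiufu* is /u/ (a rounded vowel), it takes -dus, giving *lenaropiufudus*.

lenaropiufudus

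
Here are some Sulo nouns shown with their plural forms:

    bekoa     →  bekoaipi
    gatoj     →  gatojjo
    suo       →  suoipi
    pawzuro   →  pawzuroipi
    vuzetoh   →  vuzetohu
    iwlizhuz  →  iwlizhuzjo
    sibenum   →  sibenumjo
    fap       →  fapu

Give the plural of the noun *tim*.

The alternation tracks the final sound of the stem — -u when the stem ends in a voiceless consonant (*vuzetoh*, *fap*); -jo when the stem ends in a voiced consonant (*gatoj*, *iwlizhuz*, *sibenum*); -ipi when the stem ends in a vowel (*bekoa*, *suo*, *pawzuro*).
The final sound of *tim* is /m/, which is a voiced consonant, so the suffix is -jo, giving *timjo*.

timjo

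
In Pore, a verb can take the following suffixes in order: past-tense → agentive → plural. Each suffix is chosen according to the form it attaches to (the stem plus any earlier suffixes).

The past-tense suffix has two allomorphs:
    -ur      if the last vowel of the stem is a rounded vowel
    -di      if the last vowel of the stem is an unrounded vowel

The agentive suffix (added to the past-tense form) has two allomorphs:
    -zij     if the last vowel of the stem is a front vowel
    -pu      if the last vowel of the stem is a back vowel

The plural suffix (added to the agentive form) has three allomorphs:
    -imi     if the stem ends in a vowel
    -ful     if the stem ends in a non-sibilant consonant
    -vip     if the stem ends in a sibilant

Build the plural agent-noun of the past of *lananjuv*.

lananjuvurpuimi

*lananjuv* — last vowel /u/ (a rounded vowel) → -ur → *lananjuvur*.
The last vowel of the past-tense form *lananjuvur* is /u/, which is a back vowel, so the agentive suffix is -pu, giving *lananjuvurpu*.
The final sound of the agentive form *lananjuvurpu* is /u/, which is a vowel, so the plural suffix is -imi, giving *lananjuvurpuimi*.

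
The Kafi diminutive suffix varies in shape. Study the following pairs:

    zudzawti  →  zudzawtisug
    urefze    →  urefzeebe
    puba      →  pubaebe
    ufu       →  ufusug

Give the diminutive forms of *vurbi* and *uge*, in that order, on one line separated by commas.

vurbisug, ugeebe

The pattern is height harmony: -sug when the last vowel of the stem is a high vowel (*zudzawti*, *ufu*); -ebe when the last vowel of the stem is a non-high vowel (*urefze*, *puba*).
*vurbi*: last vowel = /i/, a high vowel → -sug → *vurbisug*.
*uge*: last vowel = /e/, a non-high vowel → -ebe → *ugeebe*.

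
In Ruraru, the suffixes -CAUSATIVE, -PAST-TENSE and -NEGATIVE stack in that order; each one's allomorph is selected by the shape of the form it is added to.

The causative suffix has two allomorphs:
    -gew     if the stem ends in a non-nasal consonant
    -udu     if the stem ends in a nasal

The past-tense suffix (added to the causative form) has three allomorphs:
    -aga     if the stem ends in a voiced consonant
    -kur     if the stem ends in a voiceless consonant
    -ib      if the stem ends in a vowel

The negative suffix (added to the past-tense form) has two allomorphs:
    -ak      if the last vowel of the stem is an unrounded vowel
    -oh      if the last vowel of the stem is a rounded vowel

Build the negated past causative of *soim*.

soimuduibak

*soim*: final consonant = /m/, a nasal → -udu → *soimudu*.
The causative form *soimudu*: final sound = /u/, a vowel → -ib → *soimuduib*.
The past-tense form *soimuduib* — last vowel /i/ (an unrounded vowel) → -ak → *soimuduibak*.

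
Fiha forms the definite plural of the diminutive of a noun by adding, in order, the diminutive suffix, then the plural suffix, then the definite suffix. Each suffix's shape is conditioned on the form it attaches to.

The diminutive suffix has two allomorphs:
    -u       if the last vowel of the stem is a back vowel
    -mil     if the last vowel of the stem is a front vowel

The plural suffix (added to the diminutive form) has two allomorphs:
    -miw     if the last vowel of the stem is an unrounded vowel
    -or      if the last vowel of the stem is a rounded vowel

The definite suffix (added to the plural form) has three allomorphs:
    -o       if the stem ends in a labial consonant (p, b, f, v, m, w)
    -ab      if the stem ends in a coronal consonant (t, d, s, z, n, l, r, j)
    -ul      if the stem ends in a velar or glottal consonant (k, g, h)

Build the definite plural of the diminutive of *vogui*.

Since the last vowel of *vogui* is /i/ (a front vowel), it takes -mil, giving *voguimil*.
The diminutive form *voguimil* — last vowel /i/ (an unrounded vowel) → -miw → *voguimilmiw*.
The final consonant of the plural form *voguimilmiw* is /w/, which is labial, so the definite suffix is -o, giving *voguimilmiwo*.

voguimilmiwo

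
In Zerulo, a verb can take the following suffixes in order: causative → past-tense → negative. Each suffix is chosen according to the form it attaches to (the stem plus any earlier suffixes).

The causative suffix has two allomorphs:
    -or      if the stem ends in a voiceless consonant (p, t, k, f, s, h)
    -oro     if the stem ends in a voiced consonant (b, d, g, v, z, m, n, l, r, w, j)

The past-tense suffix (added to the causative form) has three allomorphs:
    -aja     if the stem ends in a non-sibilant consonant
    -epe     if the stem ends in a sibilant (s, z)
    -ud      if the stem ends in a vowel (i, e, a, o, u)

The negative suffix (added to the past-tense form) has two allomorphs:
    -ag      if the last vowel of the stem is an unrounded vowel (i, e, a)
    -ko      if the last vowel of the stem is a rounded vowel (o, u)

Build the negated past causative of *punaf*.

punaforajaag

Since the final consonant of *punaf* is /f/ (voiceless), it takes -or, giving *punafor*.
The final sound of the causative form *punafor* is /r/, which is a non-sibilant consonant, so the past-tense suffix is -aja, giving *punaforaja*.
The past-tense form *punaforaja*: last vowel = /a/, an unrounded vowel → -ag → *punaforajaag*.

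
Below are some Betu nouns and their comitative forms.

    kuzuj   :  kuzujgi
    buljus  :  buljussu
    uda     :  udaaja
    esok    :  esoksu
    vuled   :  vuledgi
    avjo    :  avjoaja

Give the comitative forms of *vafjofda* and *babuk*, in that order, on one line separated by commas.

Looking at the final sound of each stem: -su when the stem ends in a voiceless consonant (*buljus*, *esok*); -gi when the stem ends in a voiced consonant (*kuzuj*, *vuled*); -aja when the stem ends in a vowel (*uda*, *avjo*).
*vafjofda* — final sound /a/ (a vowel) → -aja → *vafjofdaaja*.
*babuk*: final sound = /k/, a voiceless consonant → -su → *babuksu*.

vafjofdaaja, babuksu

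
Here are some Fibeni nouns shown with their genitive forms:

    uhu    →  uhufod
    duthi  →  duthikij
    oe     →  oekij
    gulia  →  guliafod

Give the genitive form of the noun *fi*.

The alternation tracks the last vowel of the stem — -kij when the last vowel of the stem is a front vowel (*duthi*, *oe*); -fod when the last vowel of the stem is a back vowel (*uhu*, *gulia*).
The last vowel of *fi* is /i/, which is a front vowel, so the suffix is -kij, giving *fikij*.

fikij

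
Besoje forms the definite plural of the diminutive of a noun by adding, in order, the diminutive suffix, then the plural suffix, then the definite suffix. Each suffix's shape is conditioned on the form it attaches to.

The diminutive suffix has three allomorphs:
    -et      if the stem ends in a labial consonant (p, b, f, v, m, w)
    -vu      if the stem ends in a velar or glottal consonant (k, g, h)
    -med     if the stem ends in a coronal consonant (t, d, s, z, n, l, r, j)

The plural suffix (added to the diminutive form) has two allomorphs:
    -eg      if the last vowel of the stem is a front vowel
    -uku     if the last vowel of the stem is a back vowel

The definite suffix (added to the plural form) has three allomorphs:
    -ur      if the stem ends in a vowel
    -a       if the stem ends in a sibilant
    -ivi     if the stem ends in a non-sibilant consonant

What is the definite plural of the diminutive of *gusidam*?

gusidametegivi

*gusidam* — final consonant /m/ (labial) → -et → *gusidamet*.
The last vowel of the diminutive form *gusidamet* is /e/, which is a front vowel, so the plural suffix is -eg, giving *gusidameteg*.
The plural form *gusidameteg*: final sound = /g/, a non-sibilant consonant → -ivi → *gusidametegivi*.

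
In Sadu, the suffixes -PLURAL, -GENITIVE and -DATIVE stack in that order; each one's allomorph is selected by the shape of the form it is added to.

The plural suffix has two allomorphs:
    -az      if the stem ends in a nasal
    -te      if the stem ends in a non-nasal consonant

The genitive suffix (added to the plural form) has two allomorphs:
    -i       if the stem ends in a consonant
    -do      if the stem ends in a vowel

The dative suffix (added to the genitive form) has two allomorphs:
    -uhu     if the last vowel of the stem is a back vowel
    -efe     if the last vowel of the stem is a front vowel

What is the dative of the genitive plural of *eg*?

egtedouhu

The final consonant of *eg* is /g/, which is non-nasal, so the plural suffix is -te, giving *egte*.
Since the final sound of the plural form *egte* is /e/ (a vowel), it takes -do, giving *egtedo*.
The last vowel of the genitive form *egtedo* is /o/, which is a back vowel, so the dative suffix is -uhu, giving *egtedouhu*.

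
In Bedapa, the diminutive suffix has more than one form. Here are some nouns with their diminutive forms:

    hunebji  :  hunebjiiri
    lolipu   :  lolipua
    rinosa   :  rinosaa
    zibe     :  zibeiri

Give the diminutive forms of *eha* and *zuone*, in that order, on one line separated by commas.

ehaa, zuoneiri

The pattern is front/back vowel harmony: -iri when the last vowel of the stem is a front vowel (*hunebji*, *zibe*); -a when the last vowel of the stem is a back vowel (*lolipu*, *rinosa*).
Since the last vowel of *eha* is /a/ (a back vowel), it takes -a, giving *ehaa*.
The last vowel of *zuone* is /e/, which is a front vowel, so the suffix is -iri, giving *zuoneiri*.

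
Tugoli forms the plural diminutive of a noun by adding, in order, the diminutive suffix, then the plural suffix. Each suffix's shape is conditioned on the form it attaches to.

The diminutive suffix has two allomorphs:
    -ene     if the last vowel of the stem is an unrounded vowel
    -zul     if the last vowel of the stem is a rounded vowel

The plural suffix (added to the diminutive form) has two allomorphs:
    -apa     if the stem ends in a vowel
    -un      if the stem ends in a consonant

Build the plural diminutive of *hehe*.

heheeneapa

Since the last vowel of *hehe* is /e/ (an unrounded vowel), it takes -ene, giving *heheene*.
The diminutive form *heheene* — final sound /e/ (a vowel) → -apa → *heheeneapa*.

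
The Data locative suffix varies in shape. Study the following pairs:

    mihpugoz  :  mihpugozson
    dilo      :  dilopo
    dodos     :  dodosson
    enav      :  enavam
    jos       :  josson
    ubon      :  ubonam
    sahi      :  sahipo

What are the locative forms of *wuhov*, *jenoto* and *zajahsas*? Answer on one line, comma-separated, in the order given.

The alternation tracks the final sound of the stem — -son when the stem ends in a sibilant (*mihpugoz*, *dodos*, *jos*); -am when the stem ends in a non-sibilant consonant (*enav*, *ubon*); -po when the stem ends in a vowel (*dilo*, *sahi*).
Since the final sound of *wuhov* is /v/ (a non-sibilant consonant), it takes -am, giving *wuhovam*.
The final sound of *jenoto* is /o/, which is a vowel, so the suffix is -po, giving *jenotopo*.
*zajahsas*: final sound = /s/, a sibilant → -son → *zajahsasson*.

wuhovam, jenotopo, zajahsasson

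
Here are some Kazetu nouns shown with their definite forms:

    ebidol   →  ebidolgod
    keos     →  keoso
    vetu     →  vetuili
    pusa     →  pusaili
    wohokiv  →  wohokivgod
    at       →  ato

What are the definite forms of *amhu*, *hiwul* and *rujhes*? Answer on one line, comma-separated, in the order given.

amhuili, hiwulgod, rujheso

The pattern is voicing of the final sound: -o when the stem ends in a voiceless consonant (*keos*, *at*); -god when the stem ends in a voiced consonant (*ebidol*, *wohokiv*); -ili when the stem ends in a vowel (*vetu*, *pusa*).
*amhu*: final sound = /u/, a vowel → -ili → *amhuili*.
*hiwul* — final sound /l/ (a voiced consonant) → -god → *hiwulgod*.
The final sound of *rujhes* is /s/, which is a voiceless consonant, so the suffix is -o, giving *rujheso*.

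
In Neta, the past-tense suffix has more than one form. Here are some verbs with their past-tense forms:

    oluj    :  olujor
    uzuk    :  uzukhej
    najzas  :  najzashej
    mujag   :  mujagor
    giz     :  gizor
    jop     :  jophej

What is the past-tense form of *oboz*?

The alternation tracks the final consonant of the stem — -hej when the stem ends in a voiceless consonant (*uzuk*, *najzas*, *jop*); -or when the stem ends in a voiced consonant (*oluj*, *mujag*, *giz*).
The final consonant of *oboz* is /z/, which is voiced, so the suffix is -or, giving *obozor*.

obozor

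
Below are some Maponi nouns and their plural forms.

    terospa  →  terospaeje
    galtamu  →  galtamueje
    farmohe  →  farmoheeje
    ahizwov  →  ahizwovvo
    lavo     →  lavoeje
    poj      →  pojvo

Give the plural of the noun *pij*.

pijvo

The suffix is conditioned by the final sound: -vo when the stem ends in a consonant (*ahizwov*, *poj*); -eje when the stem ends in a vowel (*terospa*, *galtamu*, *farmohe*, *lavo*).
*pij* — final sound /j/ (a consonant) → -vo → *pijvo*.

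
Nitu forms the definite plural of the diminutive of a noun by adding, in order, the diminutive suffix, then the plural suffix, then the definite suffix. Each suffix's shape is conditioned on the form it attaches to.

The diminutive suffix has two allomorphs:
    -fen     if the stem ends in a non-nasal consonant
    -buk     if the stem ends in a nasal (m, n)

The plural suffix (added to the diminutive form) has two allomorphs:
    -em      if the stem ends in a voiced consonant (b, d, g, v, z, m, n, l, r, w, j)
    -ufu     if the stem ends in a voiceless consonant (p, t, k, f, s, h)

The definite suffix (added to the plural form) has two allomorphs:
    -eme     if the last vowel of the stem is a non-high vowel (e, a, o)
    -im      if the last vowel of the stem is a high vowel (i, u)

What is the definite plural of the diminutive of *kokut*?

Since the final consonant of *kokut* is /t/ (non-nasal), it takes -fen, giving *kokutfen*.
The diminutive form *kokutfen*: final consonant = /n/, voiced → -em → *kokutfenem*.
Since the last vowel of the plural form *kokutfenem* is /e/ (a non-high vowel), it takes -eme, giving *kokutfenememe*.

kokutfenememe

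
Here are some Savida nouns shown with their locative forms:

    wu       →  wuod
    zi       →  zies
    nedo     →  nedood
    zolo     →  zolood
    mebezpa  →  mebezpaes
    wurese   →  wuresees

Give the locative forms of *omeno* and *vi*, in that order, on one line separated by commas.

omenood, vies

The suffix is conditioned by the last vowel: -od when the last vowel of the stem is a rounded vowel (*wu*, *nedo*, *zolo*); -es when the last vowel of the stem is an unrounded vowel (*zi*, *mebezpa*, *wurese*).
Since the last vowel of *omeno* is /o/ (a rounded vowel), it takes -od, giving *omenood*.
*vi*: last vowel = /i/, an unrounded vowel → -es → *vies*.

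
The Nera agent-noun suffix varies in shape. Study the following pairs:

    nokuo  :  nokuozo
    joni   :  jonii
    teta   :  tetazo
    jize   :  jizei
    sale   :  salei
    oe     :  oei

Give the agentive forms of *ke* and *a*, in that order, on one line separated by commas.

The suffix is conditioned by the last vowel: -i when the last vowel of the stem is a front vowel (*joni*, *jize*, *sale*, *oe*); -zo when the last vowel of the stem is a back vowel (*nokuo*, *teta*).
*ke* — last vowel /e/ (a front vowel) → -i → *kei*.
The last vowel of *a* is /a/, which is a back vowel, so the suffix is -zo, giving *azo*.

kei, azo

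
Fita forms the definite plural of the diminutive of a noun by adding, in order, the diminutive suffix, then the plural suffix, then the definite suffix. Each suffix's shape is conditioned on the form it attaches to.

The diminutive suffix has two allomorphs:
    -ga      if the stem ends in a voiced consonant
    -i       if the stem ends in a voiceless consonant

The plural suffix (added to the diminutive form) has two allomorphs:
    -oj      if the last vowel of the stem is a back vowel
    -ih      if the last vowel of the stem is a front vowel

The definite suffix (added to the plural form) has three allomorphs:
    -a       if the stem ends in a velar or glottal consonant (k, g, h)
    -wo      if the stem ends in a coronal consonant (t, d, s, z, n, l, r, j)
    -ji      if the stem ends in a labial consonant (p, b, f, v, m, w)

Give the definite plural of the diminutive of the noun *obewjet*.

The final consonant of *obewjet* is /t/, which is voiceless, so the diminutive suffix is -i, giving *obewjeti*.
The diminutive form *obewjeti*: last vowel = /i/, a front vowel → -ih → *obewjetiih*.
The plural form *obewjetiih* — final consonant /h/ (velar/glottal) → -a → *obewjetiiha*.

obewjetiiha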